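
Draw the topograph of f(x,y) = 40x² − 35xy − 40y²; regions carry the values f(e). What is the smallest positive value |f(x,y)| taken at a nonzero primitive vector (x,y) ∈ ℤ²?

descent: ρ → (-40,35,40)  [lands on river]
river: ρ → (40,45,-35)
river: ρ → (-35,25,50)
river: ρ → (50,75,-10)
river: ρ → (-10,85,10)
river: ρ → (10,75,-50)
river: ρ → (-50,25,35)
river: ρ → (35,45,-40)
closes: descent 1, river 8
min |a| on river = 10

10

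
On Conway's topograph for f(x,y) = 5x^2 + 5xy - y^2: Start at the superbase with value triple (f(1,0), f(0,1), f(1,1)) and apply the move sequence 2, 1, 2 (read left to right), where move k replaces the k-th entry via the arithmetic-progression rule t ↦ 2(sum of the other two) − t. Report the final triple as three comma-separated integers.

start (5,-1,9) = (f(1,0),f(0,1),f(1,1))
replace slot 2: 2·(5+9) − (-1) = 29 → (5,29,9)
replace slot 1: 2·(29+9) − 5 = 71 → (71,29,9)
replace slot 2: 2·(71+9) − 29 = 131 → (71,131,9)

71,131,9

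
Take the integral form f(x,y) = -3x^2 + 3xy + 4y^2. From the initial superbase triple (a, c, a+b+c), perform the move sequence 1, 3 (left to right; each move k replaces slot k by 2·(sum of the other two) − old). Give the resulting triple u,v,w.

start (-3,4,4) = (f(1,0),f(0,1),f(1,1))
replace slot 1: 2·(4+4) − (-3) = 19 → (19,4,4)
replace slot 3: 2·(19+4) − 4 = 42 → (19,4,42)

19,4,42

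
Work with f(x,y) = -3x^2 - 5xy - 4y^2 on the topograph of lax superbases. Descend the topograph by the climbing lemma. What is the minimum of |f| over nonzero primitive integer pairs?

translate: b→-1 (≡5 mod 6), so (3,5,4)→(3,-1,2)
flip: (3,-1,2)→(2,1,3)
reduced (well bottom): (2,1,3) with a≤c, −a<b≤a
well minimum |f| = |-2| = 2 (negative-definite)

2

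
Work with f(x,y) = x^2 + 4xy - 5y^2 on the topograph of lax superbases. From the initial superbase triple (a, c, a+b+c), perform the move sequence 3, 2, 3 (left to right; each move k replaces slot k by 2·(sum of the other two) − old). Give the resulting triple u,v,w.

start (1,-5,0) = (f(1,0),f(0,1),f(1,1))
replace slot 3: 2·(1+(-5)) − 0 = -8 → (1,-5,-8)
replace slot 2: 2·(1+(-8)) − (-5) = -9 → (1,-9,-8)
replace slot 3: 2·(1+(-9)) − (-8) = -8 → (1,-9,-8)

1,-9,-8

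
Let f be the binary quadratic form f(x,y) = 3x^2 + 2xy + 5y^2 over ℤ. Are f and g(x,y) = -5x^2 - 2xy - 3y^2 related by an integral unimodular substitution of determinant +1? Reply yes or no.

D₁ = -56, D₂ = -56
f: reduced (well bottom): (3,2,5) with a≤c, −a<b≤a
g is negative-definite; reduce −g:
−g: flip: (5,2,3)→(3,-2,5)
−g: reduced (well bottom): (3,-2,5) with a≤c, −a<b≤a
flip sign back: reduced form of g is (-3,2,-5)
reduced forms (3, 2, 5) vs (-3, 2, -5) ⇒ inequivalent

no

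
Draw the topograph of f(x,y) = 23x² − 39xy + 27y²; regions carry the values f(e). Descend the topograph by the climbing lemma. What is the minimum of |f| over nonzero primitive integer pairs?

translate: b→7 (≡-39 mod 46), so (23,-39,27)→(23,7,11)
flip: (23,7,11)→(11,-7,23)
reduced (well bottom): (11,-7,23) with a≤c, −a<b≤a
well minimum = a = 11

11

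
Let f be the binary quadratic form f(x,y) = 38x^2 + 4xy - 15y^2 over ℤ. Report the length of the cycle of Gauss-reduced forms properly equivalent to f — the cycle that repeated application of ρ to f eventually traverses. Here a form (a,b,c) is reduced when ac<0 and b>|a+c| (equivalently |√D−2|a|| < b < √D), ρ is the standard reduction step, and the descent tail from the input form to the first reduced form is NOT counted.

D = 2296, ⌊√D⌋ = 47
descent: ρ → (-15,26,27)  [lands on river]
river: ρ → (27,28,-14)
river: ρ → (-14,28,27)
river: ρ → (27,26,-15)
river: ρ → (-15,34,19)
river: ρ → (19,42,-7)
river: ρ → (-7,42,19)
river: ρ → (19,34,-15)
ρ-cycle length = 8 (tail of 1 descent step not counted)

8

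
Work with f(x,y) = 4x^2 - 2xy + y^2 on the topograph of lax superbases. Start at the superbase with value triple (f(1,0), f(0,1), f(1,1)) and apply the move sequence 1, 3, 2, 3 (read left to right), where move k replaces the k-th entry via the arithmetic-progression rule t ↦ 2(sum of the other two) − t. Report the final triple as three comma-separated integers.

start (4,1,3) = (f(1,0),f(0,1),f(1,1))
replace slot 1: 2·(1+3) − 4 = 4 → (4,1,3)
replace slot 3: 2·(4+1) − 3 = 7 → (4,1,7)
replace slot 2: 2·(4+7) − 1 = 21 → (4,21,7)
replace slot 3: 2·(4+21) − 7 = 43 → (4,21,43)

4,21,43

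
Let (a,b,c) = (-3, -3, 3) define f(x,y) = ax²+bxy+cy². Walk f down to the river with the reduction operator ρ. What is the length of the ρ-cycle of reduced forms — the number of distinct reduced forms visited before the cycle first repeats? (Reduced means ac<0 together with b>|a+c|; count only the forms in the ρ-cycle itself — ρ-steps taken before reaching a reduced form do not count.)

D = 45, ⌊√D⌋ = 6
descent: ρ → (3,3,-3)  [lands on river]
river: ρ → (-3,3,3)
ρ-cycle length = 2 (tail of 1 descent step not counted)

2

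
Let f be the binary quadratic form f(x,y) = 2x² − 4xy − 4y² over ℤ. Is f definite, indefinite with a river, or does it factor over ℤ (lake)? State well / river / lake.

D = b²−4ac = (-4)² − 4·2·(-4) = 48
D > 0 non-square ⇒ indefinite ⇒ periodic river

river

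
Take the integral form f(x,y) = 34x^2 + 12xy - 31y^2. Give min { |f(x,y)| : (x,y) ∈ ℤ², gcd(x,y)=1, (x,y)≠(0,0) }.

river: ρ → (-31,50,15)
river: ρ → (15,40,-46)
river: ρ → (-46,52,9)
river: ρ → (9,56,-34)
river: ρ → (-34,12,31)
river: ρ → (31,50,-15)
river: ρ → (-15,40,46)
river: ρ → (46,52,-9)
river: ρ → (-9,56,34)
river: ρ → (34,12,-31)
closes: descent 0, river 10
min |a| on river = 9

9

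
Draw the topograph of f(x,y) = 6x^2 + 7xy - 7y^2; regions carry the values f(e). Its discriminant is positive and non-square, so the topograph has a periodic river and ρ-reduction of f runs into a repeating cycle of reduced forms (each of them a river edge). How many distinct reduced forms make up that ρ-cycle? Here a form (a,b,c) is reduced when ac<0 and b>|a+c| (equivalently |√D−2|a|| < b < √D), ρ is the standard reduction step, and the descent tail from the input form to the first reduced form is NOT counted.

D = 217, ⌊√D⌋ = 14
river: ρ → (-7,7,6)
river: ρ → (6,5,-8)
river: ρ → (-8,11,3)
river: ρ → (3,13,-4)
river: ρ → (-4,11,6)
river: ρ → (6,13,-2)
river: ρ → (-2,11,12)
river: ρ → (12,13,-1)
river: ρ → (-1,13,12)
river: ρ → (12,11,-2)
river: ρ → (-2,13,6)
river: ρ → (6,11,-4)
river: ρ → (-4,13,3)
river: ρ → (3,11,-8)
river: ρ → (-8,5,6)
river: ρ → (6,7,-7)
ρ-cycle length = 16 (tail of 0 descent steps not counted)

16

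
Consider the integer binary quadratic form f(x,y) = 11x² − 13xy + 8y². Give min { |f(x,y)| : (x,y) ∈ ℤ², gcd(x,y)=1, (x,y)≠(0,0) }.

translate: b→9 (≡-13 mod 22), so (11,-13,8)→(11,9,6)
flip: (11,9,6)→(6,-9,11)
translate: b→3 (≡-9 mod 12), so (6,-9,11)→(6,3,8)
reduced (well bottom): (6,3,8) with a≤c, −a<b≤a
well minimum = a = 6

6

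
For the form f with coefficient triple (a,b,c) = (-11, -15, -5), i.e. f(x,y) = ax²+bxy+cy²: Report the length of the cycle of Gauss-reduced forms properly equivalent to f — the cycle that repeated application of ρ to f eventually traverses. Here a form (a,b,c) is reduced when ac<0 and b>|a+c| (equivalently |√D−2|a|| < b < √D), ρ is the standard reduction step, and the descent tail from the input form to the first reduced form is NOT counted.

D = 5, ⌊√D⌋ = 2
descent: ρ → (-5,5,-1)
descent: ρ → (-1,1,1)  [lands on river]
river: ρ → (1,1,-1)
ρ-cycle length = 2 (tail of 2 descent steps not counted)

2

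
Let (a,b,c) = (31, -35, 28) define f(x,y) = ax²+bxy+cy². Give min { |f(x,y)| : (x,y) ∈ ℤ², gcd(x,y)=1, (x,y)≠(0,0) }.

translate: b→27 (≡-35 mod 62), so (31,-35,28)→(31,27,24)
flip: (31,27,24)→(24,-27,31)
translate: b→21 (≡-27 mod 48), so (24,-27,31)→(24,21,28)
reduced (well bottom): (24,21,28) with a≤c, −a<b≤a
well minimum = a = 24

24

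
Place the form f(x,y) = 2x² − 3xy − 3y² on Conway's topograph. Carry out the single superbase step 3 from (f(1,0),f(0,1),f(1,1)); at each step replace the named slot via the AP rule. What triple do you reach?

start (2,-3,-4) = (f(1,0),f(0,1),f(1,1))
replace slot 3: 2·(2+(-3)) − (-4) = 2 → (2,-3,2)

2,-3,2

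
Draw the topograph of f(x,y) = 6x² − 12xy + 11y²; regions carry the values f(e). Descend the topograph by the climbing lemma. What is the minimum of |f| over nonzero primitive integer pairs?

translate: b→0 (≡-12 mod 12), so (6,-12,11)→(6,0,5)
flip: (6,0,5)→(5,0,6)
reduced (well bottom): (5,0,6) with a≤c, −a<b≤a
well minimum = a = 5

5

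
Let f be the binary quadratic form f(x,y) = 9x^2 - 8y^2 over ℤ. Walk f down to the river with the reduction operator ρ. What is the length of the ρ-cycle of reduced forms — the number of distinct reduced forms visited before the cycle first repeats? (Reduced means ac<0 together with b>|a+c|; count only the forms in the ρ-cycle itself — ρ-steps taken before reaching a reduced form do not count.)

D = 288, ⌊√D⌋ = 16
descent: ρ → (-8,16,1)  [lands on river]
river: ρ → (1,16,-8)
ρ-cycle length = 2 (tail of 1 descent step not counted)

2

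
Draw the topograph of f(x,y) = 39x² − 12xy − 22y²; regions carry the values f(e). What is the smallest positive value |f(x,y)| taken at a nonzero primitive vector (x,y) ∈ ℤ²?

descent: ρ → (-22,56,5)  [lands on river]
river: ρ → (5,54,-33)
river: ρ → (-33,12,26)
river: ρ → (26,40,-19)
river: ρ → (-19,36,30)
river: ρ → (30,24,-25)
river: ρ → (-25,26,29)
river: ρ → (29,32,-22)
closes: descent 1, river 8
min |a| on river = 5

5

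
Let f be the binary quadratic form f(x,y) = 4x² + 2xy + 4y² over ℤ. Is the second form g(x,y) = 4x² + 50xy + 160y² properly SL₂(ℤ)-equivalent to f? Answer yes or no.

D₁ = -60, D₂ = -60
f: reduced (well bottom): (4,2,4) with a≤c, −a<b≤a
g: translate: b→2 (≡50 mod 8), so (4,50,160)→(4,2,4)
g: reduced (well bottom): (4,2,4) with a≤c, −a<b≤a
reduced forms (4, 2, 4) vs (4, 2, 4) ⇒ equivalent

yes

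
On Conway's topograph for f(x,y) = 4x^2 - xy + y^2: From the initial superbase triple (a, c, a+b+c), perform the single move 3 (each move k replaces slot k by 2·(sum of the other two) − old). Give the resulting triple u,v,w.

start (4,1,4) = (f(1,0),f(0,1),f(1,1))
replace slot 3: 2·(4+1) − 4 = 6 → (4,1,6)

4,1,6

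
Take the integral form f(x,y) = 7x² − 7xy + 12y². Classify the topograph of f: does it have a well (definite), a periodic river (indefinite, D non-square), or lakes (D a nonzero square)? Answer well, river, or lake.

D = b²−4ac = (-7)² − 4·7·12 = -287
D < 0 ⇒ definite ⇒ every region one sign ⇒ single well

well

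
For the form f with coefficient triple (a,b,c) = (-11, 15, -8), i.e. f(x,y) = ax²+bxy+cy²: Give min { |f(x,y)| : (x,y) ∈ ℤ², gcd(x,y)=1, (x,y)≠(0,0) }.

translate: b→7 (≡-15 mod 22), so (11,-15,8)→(11,7,4)
flip: (11,7,4)→(4,-7,11)
translate: b→1 (≡-7 mod 8), so (4,-7,11)→(4,1,8)
reduced (well bottom): (4,1,8) with a≤c, −a<b≤a
well minimum |f| = |-4| = 4 (negative-definite)

4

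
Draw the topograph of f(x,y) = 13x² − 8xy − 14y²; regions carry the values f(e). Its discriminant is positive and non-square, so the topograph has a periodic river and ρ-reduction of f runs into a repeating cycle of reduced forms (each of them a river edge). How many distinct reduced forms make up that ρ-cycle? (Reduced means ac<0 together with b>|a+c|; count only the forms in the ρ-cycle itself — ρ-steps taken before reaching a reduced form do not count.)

D = 792, ⌊√D⌋ = 28
descent: ρ → (-14,8,13)  [lands on river]
river: ρ → (13,18,-9)
river: ρ → (-9,18,13)
river: ρ → (13,8,-14)
river: ρ → (-14,20,7)
river: ρ → (7,22,-11)
river: ρ → (-11,22,7)
river: ρ → (7,20,-14)
ρ-cycle length = 8 (tail of 1 descent step not counted)

8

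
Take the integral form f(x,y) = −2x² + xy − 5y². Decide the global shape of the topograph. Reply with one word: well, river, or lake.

D = b²−4ac = 1² − 4·(-2)·(-5) = -39
D < 0 ⇒ definite ⇒ every region one sign ⇒ single well

well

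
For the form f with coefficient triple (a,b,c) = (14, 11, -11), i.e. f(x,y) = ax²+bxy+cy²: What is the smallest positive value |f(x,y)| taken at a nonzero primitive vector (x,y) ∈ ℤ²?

river: ρ → (-11,11,14)
river: ρ → (14,17,-8)
river: ρ → (-8,15,16)
river: ρ → (16,17,-7)
river: ρ → (-7,25,4)
river: ρ → (4,23,-13)
river: ρ → (-13,3,14)
river: ρ → (14,25,-2)
river: ρ → (-2,27,1)
river: ρ → (1,27,-2)
river: ρ → (-2,25,14)
river: ρ → (14,3,-13)
river: ρ → (-13,23,4)
river: ρ → (4,25,-7)
river: ρ → (-7,17,16)
river: ρ → (16,15,-8)
river: ρ → (-8,17,14)
river: ρ → (14,11,-11)
closes: descent 0, river 18
min |a| on river = 1

1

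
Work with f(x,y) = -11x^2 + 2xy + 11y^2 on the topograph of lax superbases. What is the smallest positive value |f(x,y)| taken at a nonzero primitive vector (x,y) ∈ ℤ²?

river: ρ → (11,20,-2)
river: ρ → (-2,20,11)
river: ρ → (11,2,-11)
river: ρ → (-11,20,2)
river: ρ → (2,20,-11)
river: ρ → (-11,2,11)
closes: descent 0, river 6
min |a| on river = 2

2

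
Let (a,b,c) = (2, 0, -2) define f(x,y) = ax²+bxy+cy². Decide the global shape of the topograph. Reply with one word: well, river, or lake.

D = b²−4ac = 0² − 4·2·(-2) = 16
D = 4² is a perfect square ⇒ form factors over ℤ ⇒ lakes

lake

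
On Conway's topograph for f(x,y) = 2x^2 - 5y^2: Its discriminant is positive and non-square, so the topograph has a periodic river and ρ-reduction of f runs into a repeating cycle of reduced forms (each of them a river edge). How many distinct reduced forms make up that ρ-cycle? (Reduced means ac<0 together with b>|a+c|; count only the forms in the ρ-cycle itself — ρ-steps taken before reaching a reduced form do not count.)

D = 40, ⌊√D⌋ = 6
descent: ρ → (-5,0,2)
descent: ρ → (2,4,-3)  [lands on river]
river: ρ → (-3,2,3)
river: ρ → (3,4,-2)
river: ρ → (-2,4,3)
river: ρ → (3,2,-3)
river: ρ → (-3,4,2)
ρ-cycle length = 6 (tail of 2 descent steps not counted)

6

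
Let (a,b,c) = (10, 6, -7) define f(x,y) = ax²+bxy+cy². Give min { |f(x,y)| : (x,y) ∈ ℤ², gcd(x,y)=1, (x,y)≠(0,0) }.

river: ρ → (-7,8,9)
river: ρ → (9,10,-6)
river: ρ → (-6,14,5)
river: ρ → (5,16,-3)
river: ρ → (-3,14,10)
river: ρ → (10,6,-7)
closes: descent 0, river 6
min |a| on river = 3

3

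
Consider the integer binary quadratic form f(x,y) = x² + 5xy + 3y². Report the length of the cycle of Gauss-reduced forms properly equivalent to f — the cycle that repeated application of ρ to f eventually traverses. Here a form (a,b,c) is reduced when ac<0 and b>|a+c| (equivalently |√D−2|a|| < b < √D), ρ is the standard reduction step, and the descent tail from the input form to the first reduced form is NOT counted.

D = 13, ⌊√D⌋ = 3
descent: ρ → (3,1,-1)
descent: ρ → (-1,3,1)  [lands on river]
river: ρ → (1,3,-1)
ρ-cycle length = 2 (tail of 2 descent steps not counted)

2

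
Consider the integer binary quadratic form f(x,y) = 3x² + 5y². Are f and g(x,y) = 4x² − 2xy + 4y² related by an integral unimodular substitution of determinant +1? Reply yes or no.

D₁ = -60, D₂ = -60
f: reduced (well bottom): (3,0,5) with a≤c, −a<b≤a
g: flip: (4,-2,4)→(4,2,4)
g: reduced (well bottom): (4,2,4) with a≤c, −a<b≤a
reduced forms (3, 0, 5) vs (4, 2, 4) ⇒ inequivalent

no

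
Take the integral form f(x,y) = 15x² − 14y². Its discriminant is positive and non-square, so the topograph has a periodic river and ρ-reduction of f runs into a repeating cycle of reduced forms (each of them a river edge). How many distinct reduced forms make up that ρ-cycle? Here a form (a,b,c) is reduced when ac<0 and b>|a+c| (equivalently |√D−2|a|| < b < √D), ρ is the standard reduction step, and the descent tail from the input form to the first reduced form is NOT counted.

D = 840, ⌊√D⌋ = 28
descent: ρ → (-14,28,1)  [lands on river]
river: ρ → (1,28,-14)
ρ-cycle length = 2 (tail of 1 descent step not counted)

2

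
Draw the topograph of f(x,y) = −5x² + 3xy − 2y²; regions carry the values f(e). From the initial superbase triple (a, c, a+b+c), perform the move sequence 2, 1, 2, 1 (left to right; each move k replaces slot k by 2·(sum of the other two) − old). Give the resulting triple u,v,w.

start (-5,-2,-4) = (f(1,0),f(0,1),f(1,1))
replace slot 2: 2·((-5)+(-4)) − (-2) = -16 → (-5,-16,-4)
replace slot 1: 2·((-16)+(-4)) − (-5) = -35 → (-35,-16,-4)
replace slot 2: 2·((-35)+(-4)) − (-16) = -62 → (-35,-62,-4)
replace slot 1: 2·((-62)+(-4)) − (-35) = -97 → (-97,-62,-4)

-97,-62,-4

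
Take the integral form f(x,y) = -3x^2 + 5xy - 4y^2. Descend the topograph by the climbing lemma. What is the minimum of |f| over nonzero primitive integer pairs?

translate: b→1 (≡-5 mod 6), so (3,-5,4)→(3,1,2)
flip: (3,1,2)→(2,-1,3)
reduced (well bottom): (2,-1,3) with a≤c, −a<b≤a
well minimum |f| = |-2| = 2 (negative-definite)

2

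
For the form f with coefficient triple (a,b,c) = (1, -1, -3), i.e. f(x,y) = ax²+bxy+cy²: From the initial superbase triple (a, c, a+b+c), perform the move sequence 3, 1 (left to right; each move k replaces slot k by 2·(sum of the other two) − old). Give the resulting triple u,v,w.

start (1,-3,-3) = (f(1,0),f(0,1),f(1,1))
replace slot 3: 2·(1+(-3)) − (-3) = -1 → (1,-3,-1)
replace slot 1: 2·((-3)+(-1)) − 1 = -9 → (-9,-3,-1)

-9,-3,-1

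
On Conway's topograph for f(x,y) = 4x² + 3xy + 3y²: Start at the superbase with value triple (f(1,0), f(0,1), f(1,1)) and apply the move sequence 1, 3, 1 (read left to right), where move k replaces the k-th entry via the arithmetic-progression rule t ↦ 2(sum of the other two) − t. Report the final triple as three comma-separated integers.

start (4,3,10) = (f(1,0),f(0,1),f(1,1))
replace slot 1: 2·(3+10) − 4 = 22 → (22,3,10)
replace slot 3: 2·(22+3) − 10 = 40 → (22,3,40)
replace slot 1: 2·(3+40) − 22 = 64 → (64,3,40)

64,3,40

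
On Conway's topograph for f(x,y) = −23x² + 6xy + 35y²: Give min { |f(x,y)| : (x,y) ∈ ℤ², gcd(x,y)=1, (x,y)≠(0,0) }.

descent: ρ → (35,-6,-23)
descent: ρ → (-23,52,6)  [lands on river]
river: ρ → (6,56,-5)
river: ρ → (-5,54,17)
river: ρ → (17,48,-14)
river: ρ → (-14,36,35)
river: ρ → (35,34,-15)
river: ρ → (-15,56,2)
river: ρ → (2,56,-15)
river: ρ → (-15,34,35)
river: ρ → (35,36,-14)
river: ρ → (-14,48,17)
river: ρ → (17,54,-5)
river: ρ → (-5,56,6)
river: ρ → (6,52,-23)
river: ρ → (-23,40,18)
river: ρ → (18,32,-31)
river: ρ → (-31,30,19)
river: ρ → (19,46,-15)
river: ρ → (-15,44,22)
river: ρ → (22,44,-15)
river: ρ → (-15,46,19)
river: ρ → (19,30,-31)
river: ρ → (-31,32,18)
river: ρ → (18,40,-23)
closes: descent 2, river 24
min |a| on river = 2

2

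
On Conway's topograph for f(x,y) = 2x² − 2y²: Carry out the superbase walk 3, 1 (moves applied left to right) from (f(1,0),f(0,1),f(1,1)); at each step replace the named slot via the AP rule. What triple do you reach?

start (2,-2,0) = (f(1,0),f(0,1),f(1,1))
replace slot 3: 2·(2+(-2)) − 0 = 0 → (2,-2,0)
replace slot 1: 2·((-2)+0) − 2 = -6 → (-6,-2,0)

-6,-2,0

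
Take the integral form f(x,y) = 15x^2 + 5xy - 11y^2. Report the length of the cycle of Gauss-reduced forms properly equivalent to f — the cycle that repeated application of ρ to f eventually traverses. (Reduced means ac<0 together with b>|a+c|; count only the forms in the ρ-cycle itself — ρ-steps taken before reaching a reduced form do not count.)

D = 685, ⌊√D⌋ = 26
river: ρ → (-11,17,9)
river: ρ → (9,19,-9)
river: ρ → (-9,17,11)
river: ρ → (11,5,-15)
river: ρ → (-15,25,1)
river: ρ → (1,25,-15)
river: ρ → (-15,5,11)
river: ρ → (11,17,-9)
river: ρ → (-9,19,9)
river: ρ → (9,17,-11)
river: ρ → (-11,5,15)
river: ρ → (15,25,-1)
river: ρ → (-1,25,15)
river: ρ → (15,5,-11)
ρ-cycle length = 14 (tail of 0 descent steps not counted)

14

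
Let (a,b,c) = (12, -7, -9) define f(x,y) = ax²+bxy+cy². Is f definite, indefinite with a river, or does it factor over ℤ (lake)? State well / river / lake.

D = b²−4ac = (-7)² − 4·12·(-9) = 481
D > 0 non-square ⇒ indefinite ⇒ periodic river

river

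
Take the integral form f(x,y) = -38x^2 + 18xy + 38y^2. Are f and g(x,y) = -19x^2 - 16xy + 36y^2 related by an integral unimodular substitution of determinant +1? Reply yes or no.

D₁ = 6100, D₂ = 2992
discriminants differ ⇒ not SL₂(ℤ)-equivalent

no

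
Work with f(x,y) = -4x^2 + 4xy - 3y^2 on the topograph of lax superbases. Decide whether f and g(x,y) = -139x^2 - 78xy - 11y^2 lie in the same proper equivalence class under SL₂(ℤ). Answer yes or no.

D₁ = -32, D₂ = -32
f is negative-definite; reduce −f:
−f: translate: b→4 (≡-4 mod 8), so (4,-4,3)→(4,4,3)
−f: flip: (4,4,3)→(3,-4,4)
−f: translate: b→2 (≡-4 mod 6), so (3,-4,4)→(3,2,3)
−f: reduced (well bottom): (3,2,3) with a≤c, −a<b≤a
flip sign back: reduced form of f is (-3,-2,-3)
g is negative-definite; reduce −g:
−g: flip: (139,78,11)→(11,-78,139)
−g: translate: b→10 (≡-78 mod 22), so (11,-78,139)→(11,10,3)
−g: flip: (11,10,3)→(3,-10,11)
−g: translate: b→2 (≡-10 mod 6), so (3,-10,11)→(3,2,3)
−g: reduced (well bottom): (3,2,3) with a≤c, −a<b≤a
flip sign back: reduced form of g is (-3,-2,-3)
reduced forms (-3, -2, -3) vs (-3, -2, -3) ⇒ equivalent

yes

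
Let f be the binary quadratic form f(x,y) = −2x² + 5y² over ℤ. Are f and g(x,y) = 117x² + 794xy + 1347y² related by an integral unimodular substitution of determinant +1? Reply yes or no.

D₁ = 40, D₂ = 40
river cycle of f (length 6): (-2, 4, 3), (3, 2, -3), (-3, 4, 2), (2, 4, -3), (-3, 2, 3), (3, 4, -2)
river cycle of g (length 6): (3, 2, -3), (-3, 4, 2), (2, 4, -3), (-3, 2, 3), (3, 4, -2), (-2, 4, 3)
cycles coincide ⇒ equivalent

yes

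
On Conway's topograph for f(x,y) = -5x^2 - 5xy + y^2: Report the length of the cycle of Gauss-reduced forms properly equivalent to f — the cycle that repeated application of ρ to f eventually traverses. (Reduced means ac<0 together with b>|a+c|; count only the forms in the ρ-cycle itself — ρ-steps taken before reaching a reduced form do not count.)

D = 45, ⌊√D⌋ = 6
descent: ρ → (1,5,-5)  [lands on river]
river: ρ → (-5,5,1)
ρ-cycle length = 2 (tail of 1 descent step not counted)

2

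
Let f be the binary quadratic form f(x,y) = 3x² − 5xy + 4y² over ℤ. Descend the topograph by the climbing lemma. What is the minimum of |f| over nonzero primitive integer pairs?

translate: b→1 (≡-5 mod 6), so (3,-5,4)→(3,1,2)
flip: (3,1,2)→(2,-1,3)
reduced (well bottom): (2,-1,3) with a≤c, −a<b≤a
well minimum = a = 2

2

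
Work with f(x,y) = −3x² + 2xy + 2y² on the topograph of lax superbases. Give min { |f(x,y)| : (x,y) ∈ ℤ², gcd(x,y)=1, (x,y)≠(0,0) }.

river: ρ → (2,2,-3)
river: ρ → (-3,4,1)
river: ρ → (1,4,-3)
river: ρ → (-3,2,2)
closes: descent 0, river 4
min |a| on river = 1

1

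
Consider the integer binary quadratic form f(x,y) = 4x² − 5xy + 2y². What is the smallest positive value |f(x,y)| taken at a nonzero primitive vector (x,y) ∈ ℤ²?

translate: b→3 (≡-5 mod 8), so (4,-5,2)→(4,3,1)
flip: (4,3,1)→(1,-3,4)
translate: b→1 (≡-3 mod 2), so (1,-3,4)→(1,1,2)
reduced (well bottom): (1,1,2) with a≤c, −a<b≤a
well minimum = a = 1

1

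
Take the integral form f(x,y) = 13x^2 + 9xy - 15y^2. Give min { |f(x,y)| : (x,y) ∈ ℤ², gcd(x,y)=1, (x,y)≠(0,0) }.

river: ρ → (-15,21,7)
river: ρ → (7,21,-15)
river: ρ → (-15,9,13)
river: ρ → (13,17,-11)
river: ρ → (-11,27,3)
river: ρ → (3,27,-11)
river: ρ → (-11,17,13)
river: ρ → (13,9,-15)
closes: descent 0, river 8
min |a| on river = 3

3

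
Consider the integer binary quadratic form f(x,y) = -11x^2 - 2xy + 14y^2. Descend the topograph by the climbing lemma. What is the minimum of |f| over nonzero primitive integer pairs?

descent: ρ → (14,2,-11)
descent: ρ → (-11,20,5)  [lands on river]
river: ρ → (5,20,-11)
river: ρ → (-11,24,1)
river: ρ → (1,24,-11)
closes: descent 2, river 4
min |a| on river = 1

1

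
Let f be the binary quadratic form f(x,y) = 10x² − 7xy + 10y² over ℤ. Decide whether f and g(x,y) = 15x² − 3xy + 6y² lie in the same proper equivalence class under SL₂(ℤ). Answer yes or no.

D₁ = -351, D₂ = -351
f: flip: (10,-7,10)→(10,7,10)
f: reduced (well bottom): (10,7,10) with a≤c, −a<b≤a
g: flip: (15,-3,6)→(6,3,15)
g: reduced (well bottom): (6,3,15) with a≤c, −a<b≤a
reduced forms (10, 7, 10) vs (6, 3, 15) ⇒ inequivalent

no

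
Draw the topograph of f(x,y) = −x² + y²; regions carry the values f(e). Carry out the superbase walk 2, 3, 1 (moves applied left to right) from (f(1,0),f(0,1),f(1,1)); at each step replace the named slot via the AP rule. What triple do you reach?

start (-1,1,0) = (f(1,0),f(0,1),f(1,1))
replace slot 2: 2·((-1)+0) − 1 = -3 → (-1,-3,0)
replace slot 3: 2·((-1)+(-3)) − 0 = -8 → (-1,-3,-8)
replace slot 1: 2·((-3)+(-8)) − (-1) = -21 → (-21,-3,-8)

-21,-3,-8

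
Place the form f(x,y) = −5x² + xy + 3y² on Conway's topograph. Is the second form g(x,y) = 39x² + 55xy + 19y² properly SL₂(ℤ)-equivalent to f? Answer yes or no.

D₁ = 61, D₂ = 61
river cycle of f (length 6): (3, 5, -3), (-3, 7, 1), (1, 7, -3), (-3, 5, 3), (3, 7, -1), (-1, 7, 3)
river cycle of g (length 6): (3, 5, -3), (-3, 7, 1), (1, 7, -3), (-3, 5, 3), (3, 7, -1), (-1, 7, 3)
cycles coincide ⇒ equivalent

yes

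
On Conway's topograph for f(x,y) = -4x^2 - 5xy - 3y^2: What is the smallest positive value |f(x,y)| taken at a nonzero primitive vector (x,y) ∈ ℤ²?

translate: b→-3 (≡5 mod 8), so (4,5,3)→(4,-3,2)
flip: (4,-3,2)→(2,3,4)
translate: b→-1 (≡3 mod 4), so (2,3,4)→(2,-1,3)
reduced (well bottom): (2,-1,3) with a≤c, −a<b≤a
well minimum |f| = |-2| = 2 (negative-definite)

2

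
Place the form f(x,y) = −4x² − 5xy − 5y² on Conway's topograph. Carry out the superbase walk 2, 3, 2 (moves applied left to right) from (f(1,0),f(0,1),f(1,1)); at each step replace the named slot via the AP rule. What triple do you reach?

start (-4,-5,-14) = (f(1,0),f(0,1),f(1,1))
replace slot 2: 2·((-4)+(-14)) − (-5) = -31 → (-4,-31,-14)
replace slot 3: 2·((-4)+(-31)) − (-14) = -56 → (-4,-31,-56)
replace slot 2: 2·((-4)+(-56)) − (-31) = -89 → (-4,-89,-56)

-4,-89,-56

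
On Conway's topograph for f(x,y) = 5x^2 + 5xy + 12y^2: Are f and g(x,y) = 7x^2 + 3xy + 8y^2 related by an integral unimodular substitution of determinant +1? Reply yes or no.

D₁ = -215, D₂ = -215
f: reduced (well bottom): (5,5,12) with a≤c, −a<b≤a
g: reduced (well bottom): (7,3,8) with a≤c, −a<b≤a
reduced forms (5, 5, 12) vs (7, 3, 8) ⇒ inequivalent

no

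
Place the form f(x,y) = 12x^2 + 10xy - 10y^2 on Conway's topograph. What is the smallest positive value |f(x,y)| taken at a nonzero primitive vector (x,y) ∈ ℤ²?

river: ρ → (-10,10,12)
river: ρ → (12,14,-8)
river: ρ → (-8,18,8)
river: ρ → (8,14,-12)
river: ρ → (-12,10,10)
river: ρ → (10,10,-12)
river: ρ → (-12,14,8)
river: ρ → (8,18,-8)
river: ρ → (-8,14,12)
river: ρ → (12,10,-10)
closes: descent 0, river 10
min |a| on river = 8

8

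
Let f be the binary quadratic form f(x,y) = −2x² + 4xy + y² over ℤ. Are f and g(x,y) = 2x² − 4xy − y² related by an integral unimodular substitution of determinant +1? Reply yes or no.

D₁ = 24, D₂ = 24
river cycle of f (length 2): (1, 4, -2), (-2, 4, 1)
river cycle of g (length 2): (-1, 4, 2), (2, 4, -1)
cycles differ ⇒ inequivalent

no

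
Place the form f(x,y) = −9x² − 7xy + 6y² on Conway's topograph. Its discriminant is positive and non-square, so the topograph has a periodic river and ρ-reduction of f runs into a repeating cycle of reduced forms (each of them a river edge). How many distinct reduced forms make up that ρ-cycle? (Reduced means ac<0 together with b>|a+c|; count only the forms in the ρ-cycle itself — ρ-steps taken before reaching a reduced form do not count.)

D = 265, ⌊√D⌋ = 16
descent: ρ → (6,7,-9)  [lands on river]
river: ρ → (-9,11,4)
river: ρ → (4,13,-6)
river: ρ → (-6,11,6)
river: ρ → (6,13,-4)
river: ρ → (-4,11,9)
river: ρ → (9,7,-6)
river: ρ → (-6,5,10)
river: ρ → (10,15,-1)
river: ρ → (-1,15,10)
river: ρ → (10,5,-6)
river: ρ → (-6,7,9)
river: ρ → (9,11,-4)
river: ρ → (-4,13,6)
river: ρ → (6,11,-6)
river: ρ → (-6,13,4)
river: ρ → (4,11,-9)
river: ρ → (-9,7,6)
river: ρ → (6,5,-10)
river: ρ → (-10,15,1)
river: ρ → (1,15,-10)
river: ρ → (-10,5,6)
ρ-cycle length = 22 (tail of 1 descent step not counted)

22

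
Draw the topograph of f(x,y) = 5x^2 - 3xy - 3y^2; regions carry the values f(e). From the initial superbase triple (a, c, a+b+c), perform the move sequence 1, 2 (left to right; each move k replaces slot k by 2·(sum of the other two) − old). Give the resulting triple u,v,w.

start (5,-3,-1) = (f(1,0),f(0,1),f(1,1))
replace slot 1: 2·((-3)+(-1)) − 5 = -13 → (-13,-3,-1)
replace slot 2: 2·((-13)+(-1)) − (-3) = -25 → (-13,-25,-1)

-13,-25,-1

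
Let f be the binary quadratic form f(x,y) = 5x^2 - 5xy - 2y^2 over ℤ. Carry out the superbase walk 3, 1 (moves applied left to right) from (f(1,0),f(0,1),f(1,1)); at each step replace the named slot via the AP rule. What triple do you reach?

start (5,-2,-2) = (f(1,0),f(0,1),f(1,1))
replace slot 3: 2·(5+(-2)) − (-2) = 8 → (5,-2,8)
replace slot 1: 2·((-2)+8) − 5 = 7 → (7,-2,8)

7,-2,8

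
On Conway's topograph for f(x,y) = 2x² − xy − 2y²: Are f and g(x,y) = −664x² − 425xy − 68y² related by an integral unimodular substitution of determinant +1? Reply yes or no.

D₁ = 17, D₂ = 17
river cycle of f (length 6): (-2, 1, 2), (2, 3, -1), (-1, 3, 2), (2, 1, -2), (-2, 3, 1), (1, 3, -2)
river cycle of g (length 6): (-1, 3, 2), (2, 1, -2), (-2, 3, 1), (1, 3, -2), (-2, 1, 2), (2, 3, -1)
cycles coincide ⇒ equivalent

yes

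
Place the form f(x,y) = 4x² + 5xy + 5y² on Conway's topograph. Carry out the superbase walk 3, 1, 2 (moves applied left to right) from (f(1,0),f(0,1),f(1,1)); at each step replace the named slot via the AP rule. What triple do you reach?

start (4,5,14) = (f(1,0),f(0,1),f(1,1))
replace slot 3: 2·(4+5) − 14 = 4 → (4,5,4)
replace slot 1: 2·(5+4) − 4 = 14 → (14,5,4)
replace slot 2: 2·(14+4) − 5 = 31 → (14,31,4)

14,31,4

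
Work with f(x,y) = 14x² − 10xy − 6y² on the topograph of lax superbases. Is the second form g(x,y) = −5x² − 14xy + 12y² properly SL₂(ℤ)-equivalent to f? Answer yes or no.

D₁ = 436, D₂ = 436
river cycle of f (length 14): (-6, 10, 14), (14, 18, -2), (-2, 18, 14), (14, 10, -6), (-6, 14, 10), (10, 6, -10), (-10, 14, 6), (6, 10, -14), (-14, 18, 2), (2, 18, -14), … (4 more)
river cycle of g (length 30): (12, 14, -5), (-5, 16, 9), (9, 20, -1), (-1, 20, 9), (9, 16, -5), (-5, 14, 12), (12, 10, -7), (-7, 18, 4), (4, 14, -15), (-15, 16, 3), … (20 more)
cycles differ ⇒ inequivalent

no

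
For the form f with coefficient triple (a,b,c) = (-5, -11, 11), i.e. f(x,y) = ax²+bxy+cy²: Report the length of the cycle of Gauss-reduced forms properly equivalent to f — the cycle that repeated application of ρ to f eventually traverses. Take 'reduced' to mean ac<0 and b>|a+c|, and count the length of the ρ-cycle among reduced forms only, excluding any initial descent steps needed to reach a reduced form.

D = 341, ⌊√D⌋ = 18
descent: ρ → (11,11,-5)  [lands on river]
river: ρ → (-5,9,13)
river: ρ → (13,17,-1)
river: ρ → (-1,17,13)
river: ρ → (13,9,-5)
river: ρ → (-5,11,11)
ρ-cycle length = 6 (tail of 1 descent step not counted)

6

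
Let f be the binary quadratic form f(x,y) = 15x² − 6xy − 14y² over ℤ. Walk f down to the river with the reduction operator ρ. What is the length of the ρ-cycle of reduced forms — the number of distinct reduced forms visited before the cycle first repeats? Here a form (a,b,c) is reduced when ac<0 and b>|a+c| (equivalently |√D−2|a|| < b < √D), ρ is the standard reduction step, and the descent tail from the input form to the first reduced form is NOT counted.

D = 876, ⌊√D⌋ = 29
descent: ρ → (-14,6,15)  [lands on river]
river: ρ → (15,24,-5)
river: ρ → (-5,26,10)
river: ρ → (10,14,-17)
river: ρ → (-17,20,7)
river: ρ → (7,22,-14)
ρ-cycle length = 6 (tail of 1 descent step not counted)

6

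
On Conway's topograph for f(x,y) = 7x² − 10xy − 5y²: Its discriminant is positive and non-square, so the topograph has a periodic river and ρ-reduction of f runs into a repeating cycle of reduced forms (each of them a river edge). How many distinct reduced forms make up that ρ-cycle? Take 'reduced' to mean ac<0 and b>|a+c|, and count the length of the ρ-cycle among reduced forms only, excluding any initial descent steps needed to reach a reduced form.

D = 240, ⌊√D⌋ = 15
descent: ρ → (-5,10,7)  [lands on river]
river: ρ → (7,4,-8)
river: ρ → (-8,12,3)
river: ρ → (3,12,-8)
river: ρ → (-8,4,7)
river: ρ → (7,10,-5)
ρ-cycle length = 6 (tail of 1 descent step not counted)

6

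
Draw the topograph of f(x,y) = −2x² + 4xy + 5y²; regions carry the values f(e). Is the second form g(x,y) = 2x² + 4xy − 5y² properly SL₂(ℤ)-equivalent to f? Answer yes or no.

D₁ = 56, D₂ = 56
river cycle of f (length 4): (5, 6, -1), (-1, 6, 5), (5, 4, -2), (-2, 4, 5)
river cycle of g (length 4): (-5, 6, 1), (1, 6, -5), (-5, 4, 2), (2, 4, -5)
cycles differ ⇒ inequivalent

no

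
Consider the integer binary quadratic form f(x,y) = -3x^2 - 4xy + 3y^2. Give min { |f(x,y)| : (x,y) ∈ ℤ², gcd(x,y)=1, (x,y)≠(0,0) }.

descent: ρ → (3,4,-3)  [lands on river]
river: ρ → (-3,2,4)
river: ρ → (4,6,-1)
river: ρ → (-1,6,4)
river: ρ → (4,2,-3)
river: ρ → (-3,4,3)
river: ρ → (3,2,-4)
river: ρ → (-4,6,1)
river: ρ → (1,6,-4)
river: ρ → (-4,2,3)
closes: descent 1, river 10
min |a| on river = 1

1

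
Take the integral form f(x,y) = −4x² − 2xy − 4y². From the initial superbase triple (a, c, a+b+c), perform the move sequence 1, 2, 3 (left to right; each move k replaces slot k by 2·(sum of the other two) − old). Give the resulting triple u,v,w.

start (-4,-4,-10) = (f(1,0),f(0,1),f(1,1))
replace slot 1: 2·((-4)+(-10)) − (-4) = -24 → (-24,-4,-10)
replace slot 2: 2·((-24)+(-10)) − (-4) = -64 → (-24,-64,-10)
replace slot 3: 2·((-24)+(-64)) − (-10) = -166 → (-24,-64,-166)

-24,-64,-166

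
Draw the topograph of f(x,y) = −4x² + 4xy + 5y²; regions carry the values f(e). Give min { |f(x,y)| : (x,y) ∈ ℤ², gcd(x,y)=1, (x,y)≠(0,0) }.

river: ρ → (5,6,-3)
river: ρ → (-3,6,5)
river: ρ → (5,4,-4)
river: ρ → (-4,4,5)
closes: descent 0, river 4
min |a| on river = 3

3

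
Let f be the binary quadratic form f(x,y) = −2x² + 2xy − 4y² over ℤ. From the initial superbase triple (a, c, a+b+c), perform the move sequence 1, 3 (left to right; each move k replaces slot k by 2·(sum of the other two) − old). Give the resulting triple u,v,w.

start (-2,-4,-4) = (f(1,0),f(0,1),f(1,1))
replace slot 1: 2·((-4)+(-4)) − (-2) = -14 → (-14,-4,-4)
replace slot 3: 2·((-14)+(-4)) − (-4) = -32 → (-14,-4,-32)

-14,-4,-32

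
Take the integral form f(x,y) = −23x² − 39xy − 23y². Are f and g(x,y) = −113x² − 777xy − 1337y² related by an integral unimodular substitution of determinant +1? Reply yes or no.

D₁ = -595, D₂ = -595
f is negative-definite; reduce −f:
−f: translate: b→-7 (≡39 mod 46), so (23,39,23)→(23,-7,7)
−f: flip: (23,-7,7)→(7,7,23)
−f: reduced (well bottom): (7,7,23) with a≤c, −a<b≤a
flip sign back: reduced form of f is (-7,-7,-23)
g is negative-definite; reduce −g:
−g: translate: b→99 (≡777 mod 226), so (113,777,1337)→(113,99,23)
−g: flip: (113,99,23)→(23,-99,113)
−g: translate: b→-7 (≡-99 mod 46), so (23,-99,113)→(23,-7,7)
−g: flip: (23,-7,7)→(7,7,23)
−g: reduced (well bottom): (7,7,23) with a≤c, −a<b≤a
flip sign back: reduced form of g is (-7,-7,-23)
reduced forms (-7, -7, -23) vs (-7, -7, -23) ⇒ equivalent

yes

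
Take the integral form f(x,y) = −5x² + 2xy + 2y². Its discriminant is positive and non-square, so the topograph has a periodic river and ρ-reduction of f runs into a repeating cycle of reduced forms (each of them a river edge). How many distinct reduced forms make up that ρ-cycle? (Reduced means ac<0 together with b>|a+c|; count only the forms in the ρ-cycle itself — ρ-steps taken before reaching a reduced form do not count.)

D = 44, ⌊√D⌋ = 6
descent: ρ → (2,6,-1)  [lands on river]
river: ρ → (-1,6,2)
ρ-cycle length = 2 (tail of 1 descent step not counted)

2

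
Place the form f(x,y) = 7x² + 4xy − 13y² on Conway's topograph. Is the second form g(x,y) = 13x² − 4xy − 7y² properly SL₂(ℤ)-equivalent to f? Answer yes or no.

D₁ = 380, D₂ = 380
river cycle of f (length 4): (7, 18, -2), (-2, 18, 7), (7, 10, -10), (-10, 10, 7)
river cycle of g (length 4): (-7, 18, 2), (2, 18, -7), (-7, 10, 10), (10, 10, -7)
cycles differ ⇒ inequivalent

no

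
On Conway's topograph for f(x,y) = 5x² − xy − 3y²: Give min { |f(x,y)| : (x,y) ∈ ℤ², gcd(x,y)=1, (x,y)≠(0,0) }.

descent: ρ → (-3,7,1)  [lands on river]
river: ρ → (1,7,-3)
river: ρ → (-3,5,3)
river: ρ → (3,7,-1)
river: ρ → (-1,7,3)
river: ρ → (3,5,-3)
closes: descent 1, river 6
min |a| on river = 1

1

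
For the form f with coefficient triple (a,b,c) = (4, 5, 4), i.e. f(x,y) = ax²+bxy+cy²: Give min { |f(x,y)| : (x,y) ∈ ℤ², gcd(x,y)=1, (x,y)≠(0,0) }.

translate: b→-3 (≡5 mod 8), so (4,5,4)→(4,-3,3)
flip: (4,-3,3)→(3,3,4)
reduced (well bottom): (3,3,4) with a≤c, −a<b≤a
well minimum = a = 3

3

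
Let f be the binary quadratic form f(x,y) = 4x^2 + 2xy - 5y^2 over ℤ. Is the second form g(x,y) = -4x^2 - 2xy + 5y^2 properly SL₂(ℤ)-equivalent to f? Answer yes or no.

D₁ = 84, D₂ = 84
river cycle of f (length 6): (-5, 8, 1), (1, 8, -5), (-5, 2, 4), (4, 6, -3), (-3, 6, 4), (4, 2, -5)
river cycle of g (length 6): (5, 2, -4), (-4, 6, 3), (3, 6, -4), (-4, 2, 5), (5, 8, -1), (-1, 8, 5)
cycles differ ⇒ inequivalent

no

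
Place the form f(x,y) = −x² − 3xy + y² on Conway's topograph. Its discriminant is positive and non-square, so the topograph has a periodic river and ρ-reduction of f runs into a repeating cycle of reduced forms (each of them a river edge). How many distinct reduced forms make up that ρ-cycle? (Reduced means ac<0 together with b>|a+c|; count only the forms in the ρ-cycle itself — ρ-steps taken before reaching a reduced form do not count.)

D = 13, ⌊√D⌋ = 3
descent: ρ → (1,3,-1)  [lands on river]
river: ρ → (-1,3,1)
ρ-cycle length = 2 (tail of 1 descent step not counted)

2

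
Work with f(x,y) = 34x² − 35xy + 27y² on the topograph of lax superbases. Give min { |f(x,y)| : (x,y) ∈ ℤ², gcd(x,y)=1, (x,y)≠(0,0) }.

translate: b→33 (≡-35 mod 68), so (34,-35,27)→(34,33,26)
flip: (34,33,26)→(26,-33,34)
translate: b→19 (≡-33 mod 52), so (26,-33,34)→(26,19,27)
reduced (well bottom): (26,19,27) with a≤c, −a<b≤a
well minimum = a = 26

26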